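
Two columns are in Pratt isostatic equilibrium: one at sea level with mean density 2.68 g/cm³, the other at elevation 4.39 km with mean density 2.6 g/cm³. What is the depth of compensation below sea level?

ρ_ref D = ρ (D + h) → D (ρ_ref − ρ) = ρ h.
D = ρ h/(ρ_ref − ρ) = 2.6 × 4.39 km/(2.68 − 2.6) = 143 km.

143 km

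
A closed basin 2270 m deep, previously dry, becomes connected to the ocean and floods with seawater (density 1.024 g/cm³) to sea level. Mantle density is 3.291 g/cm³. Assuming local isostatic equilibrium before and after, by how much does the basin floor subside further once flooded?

1030 m

After flooding the water column is d + s deep. Its weight must equal the weight of mantle displaced by the extra subsidence s: (d + s) ρ_w = s ρ_m.
s = d ρ_w / (ρ_m − ρ_w) = 2270 m × 1.024/(3.291 − 1.024) = 1030 m.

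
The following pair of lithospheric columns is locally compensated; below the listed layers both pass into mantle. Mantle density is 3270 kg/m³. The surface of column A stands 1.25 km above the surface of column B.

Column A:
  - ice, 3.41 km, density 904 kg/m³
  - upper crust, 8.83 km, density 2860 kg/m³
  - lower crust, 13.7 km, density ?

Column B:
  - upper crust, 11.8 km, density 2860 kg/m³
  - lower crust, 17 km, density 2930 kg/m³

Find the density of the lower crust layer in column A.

3050 kg/m³

Take the compensation level at the base of the deeper column (depth z_c below the surface of column A) and equate Σ ρ_i t_i down to z_c; mantle fills any gap and the z_c terms cancel.
Column A: 3.41×904 + 8.83×2860 + 13.7×ρ + (z_c − 25.94)×3270
Column B: 1.25×0 + 11.8×2860 + 17×2930 + (z_c − 1.25 − 28.8)×3270
The z_c×3270 term appears on both sides and cancels. Collect the known terms of each column as K = Σ(ρt)_known − 3270 × (depth of known layers): K_A = 28336.44 − 3270×25.94 = −56487.36; K_B = 83558 − 3270×(1.25 + 28.8) = −14705.5.
Balance: K_A + 13.7×ρ = K_B, so ρ = (K_B − K_A)/13.7 = 41781.9/13.7 = 3050 kg/m³.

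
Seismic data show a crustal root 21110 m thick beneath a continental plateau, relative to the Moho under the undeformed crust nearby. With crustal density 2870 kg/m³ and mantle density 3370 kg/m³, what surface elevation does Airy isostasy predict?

In Airy isostatic equilibrium: ρ_c h = (ρ_m − ρ_c) r.
h = r (ρ_m − ρ_c) / ρ_c = 21110 m × (3370 − 2870) / 2870 = 3680 m.

3680 m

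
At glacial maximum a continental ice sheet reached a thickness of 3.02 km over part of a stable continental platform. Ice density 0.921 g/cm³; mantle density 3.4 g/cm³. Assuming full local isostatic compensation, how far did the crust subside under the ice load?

0.818 km

In Airy isostatic equilibrium: the ice load ρ_ice t is balanced by mantle displaced below, ρ_m s.
s = t ρ_ice / ρ_m = 3.02 km × 0.921/3.4 = 0.818 km.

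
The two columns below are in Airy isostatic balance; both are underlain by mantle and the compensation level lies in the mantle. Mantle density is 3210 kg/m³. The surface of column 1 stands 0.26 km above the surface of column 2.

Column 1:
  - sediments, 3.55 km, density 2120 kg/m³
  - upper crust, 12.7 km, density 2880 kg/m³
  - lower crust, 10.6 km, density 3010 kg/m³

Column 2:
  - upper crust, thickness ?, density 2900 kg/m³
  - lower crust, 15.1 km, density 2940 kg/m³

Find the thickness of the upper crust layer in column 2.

17 km

Take the compensation level at the base of the deeper column (depth z_c below the surface of column 1) and equate Σ ρ_i t_i down to z_c; mantle fills any gap and the z_c terms cancel.
Column 1: 3.55×2120 + 12.7×2880 + 10.6×3010 + (z_c − 26.85)×3210
Column 2: 0.26×0 + x×2900 + 15.1×2940 + (z_c − 0.26 − 15.1 − x)×3210
The z_c×3210 term appears on both sides and cancels. Collect the known terms of each column as K = Σ(ρt)_known − 3210 × (depth of known layers): K_1 = 76008 − 3210×26.85 = −10180.5; K_2 = 44394 − 3210×(0.26 + 15.1) = −4911.6.
Balance: K_1 = K_2 − x×(3210 − 2900), so x = (K_2 − K_1)/(3210 − 2900) = 5268.9/310 = 17 km.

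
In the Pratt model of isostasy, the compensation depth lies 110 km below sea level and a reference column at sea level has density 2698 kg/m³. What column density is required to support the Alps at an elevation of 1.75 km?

Pratt balance: ρ_ref D = ρ (D + h).
ρ = ρ_ref D/(D + h) = 2698 × 110 km/(110 km + 1.75 km) = 2660 kg/m³.

2660 kg/m³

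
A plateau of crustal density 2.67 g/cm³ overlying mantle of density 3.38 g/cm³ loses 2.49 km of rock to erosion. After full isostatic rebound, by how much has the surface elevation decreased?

0.523 km

Rebound u = e ρ_c/ρ_m = 2.49 km × 2.67/3.38 = 1.967 km.
Net surface drop = e − u = 2.49 km − 1.967 km = e (ρ_m − ρ_c)/ρ_m = 0.523 km.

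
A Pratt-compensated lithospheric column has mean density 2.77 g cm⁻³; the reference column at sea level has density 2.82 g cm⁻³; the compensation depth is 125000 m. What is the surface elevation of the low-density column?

ρ_ref D = ρ (D + h) → h = D (ρ_ref − ρ)/ρ.
h = 125000 m × (2.82 − 2.77)/2.77 = 2260 m.

2260 m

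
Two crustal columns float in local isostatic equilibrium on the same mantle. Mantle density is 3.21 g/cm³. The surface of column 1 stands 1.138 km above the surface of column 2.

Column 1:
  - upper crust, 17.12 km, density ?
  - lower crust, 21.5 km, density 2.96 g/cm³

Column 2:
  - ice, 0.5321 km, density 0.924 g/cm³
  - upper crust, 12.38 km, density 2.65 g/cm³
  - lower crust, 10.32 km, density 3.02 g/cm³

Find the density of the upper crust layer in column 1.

2.72 g/cm³

Take the compensation level at the base of the deeper column (depth z_c below the surface of column 1) and equate Σ ρ_i t_i down to z_c; mantle fills any gap and the z_c terms cancel.
Column 1: 17.12×ρ + 21.5×2.96 + (z_c − 38.62)×3.21
Column 2: 1.138×0 + 0.5321×0.924 + 12.38×2.65 + 10.32×3.02 + (z_c − 1.138 − 23.2321)×3.21
The z_c×3.21 term appears on both sides and cancels. Collect the known terms of each column as K = Σ(ρt)_known − 3.21 × (depth of known layers): K_1 = 63.64 − 3.21×38.62 = −60.3302; K_2 = 64.4650604 − 3.21×(1.138 + 23.2321) = −13.7629606.
Balance: K_1 + 17.12×ρ = K_2, so ρ = (K_2 − K_1)/17.12 = 46.5672/17.12 = 2.72 g/cm³.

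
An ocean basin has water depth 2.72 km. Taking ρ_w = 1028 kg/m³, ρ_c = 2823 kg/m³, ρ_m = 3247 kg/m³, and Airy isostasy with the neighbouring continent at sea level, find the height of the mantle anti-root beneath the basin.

For local isostatic compensation: replacing crust with seawater at the top is compensated by replacing crust with mantle at the base: d (ρ_c − ρ_w) = a (ρ_m − ρ_c).
a = d (ρ_c − ρ_w)/(ρ_m − ρ_c) = 2.72 km × 1795/424 = 11.5 km.

11.5 km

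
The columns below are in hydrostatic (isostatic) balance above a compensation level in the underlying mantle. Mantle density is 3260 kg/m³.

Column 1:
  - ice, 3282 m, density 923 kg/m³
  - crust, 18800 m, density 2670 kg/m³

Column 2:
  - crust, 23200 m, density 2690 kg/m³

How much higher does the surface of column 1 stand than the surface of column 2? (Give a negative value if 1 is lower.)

1700 m

For any compensation level in the mantle, the mantle terms cancel and isostasy reduces to e = (Σt_1 − Σt_2) − (Σ(ρt)_1 − Σ(ρt)_2) / ρ_m.
Σt_1 = 22082 m; Σt_2 = 23200 m; Σ(ρt)_1 = 53225286; Σ(ρt)_2 = 62408000 (in m·kg/m³).
e = (22082 − 23200) − (53225286 − 62408000) / 3260 = 1700 m.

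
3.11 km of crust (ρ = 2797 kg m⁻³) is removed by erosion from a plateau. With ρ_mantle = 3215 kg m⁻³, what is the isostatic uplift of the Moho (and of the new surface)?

2.71 km

Unloading: uplift u = e ρ_c/ρ_m = 3.11 km × 2797/3215 = 2.71 km.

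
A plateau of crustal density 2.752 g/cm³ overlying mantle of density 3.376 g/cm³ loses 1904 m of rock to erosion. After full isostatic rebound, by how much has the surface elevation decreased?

352 m

Rebound u = e ρ_c/ρ_m = 1904 m × 2.752/3.376 = 1552 m.
Net surface drop = e − u = 1904 m − 1552 m = e (ρ_m − ρ_c)/ρ_m = 352 m.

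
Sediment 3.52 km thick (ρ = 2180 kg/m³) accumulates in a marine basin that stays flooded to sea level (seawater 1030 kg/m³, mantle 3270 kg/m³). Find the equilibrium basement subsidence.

1.81 km

Submarine loading: the sediment displaces seawater, and the subsidence is in turn flooded, so s (ρ_m − ρ_w) = t (ρ_sed − ρ_w).
s = 3.52 km × (2180 − 1030) / (3270 − 1030) = 1.81 km.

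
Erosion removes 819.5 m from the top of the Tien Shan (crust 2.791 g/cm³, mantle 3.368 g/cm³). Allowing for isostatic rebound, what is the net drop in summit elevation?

Rebound u = e ρ_c/ρ_m = 819.5 m × 2.791/3.368 = 679.1 m.
Net surface drop = e − u = 819.5 m − 679.1 m = e (ρ_m − ρ_c)/ρ_m = 140 m.

140 m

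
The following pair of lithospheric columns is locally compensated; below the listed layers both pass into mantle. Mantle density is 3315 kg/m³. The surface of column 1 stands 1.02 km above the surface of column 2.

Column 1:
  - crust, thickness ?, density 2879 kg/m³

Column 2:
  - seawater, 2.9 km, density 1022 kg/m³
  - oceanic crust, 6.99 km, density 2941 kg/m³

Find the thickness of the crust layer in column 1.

29 km

Take the compensation level at the base of the deeper column (depth z_c below the surface of column 1) and equate Σ ρ_i t_i down to z_c; mantle fills any gap and the z_c terms cancel.
Column 1: x×2879 + (z_c − 0 − x)×3315
Column 2: 1.02×0 + 2.9×1022 + 6.99×2941 + (z_c − 1.02 − 9.89)×3315
The z_c×3315 term appears on both sides and cancels. Collect the known terms of each column as K = Σ(ρt)_known − 3315 × (depth of known layers): K_1 = 0 − 3315×0 = 0; K_2 = 23521.39 − 3315×(1.02 + 9.89) = −12645.26.
Balance: K_1 − x×(3315 − 2879) = K_2, so x = (K_1 − K_2)/(3315 − 2879) = 12645.3/436 = 29 km.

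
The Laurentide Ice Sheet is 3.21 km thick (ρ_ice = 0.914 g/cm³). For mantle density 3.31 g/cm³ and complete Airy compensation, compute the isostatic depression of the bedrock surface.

0.886 km

For local isostatic compensation: the ice load ρ_ice t is balanced by mantle displaced below, ρ_m s.
s = t ρ_ice / ρ_m = 3.21 km × 0.914/3.31 = 0.886 km.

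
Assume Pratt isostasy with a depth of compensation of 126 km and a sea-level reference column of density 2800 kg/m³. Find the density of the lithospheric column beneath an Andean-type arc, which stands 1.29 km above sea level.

Pratt balance: ρ_ref D = ρ (D + h).
ρ = ρ_ref D/(D + h) = 2800 × 126 km/(126 km + 1.29 km) = 2770 kg/m³.

2770 kg/m³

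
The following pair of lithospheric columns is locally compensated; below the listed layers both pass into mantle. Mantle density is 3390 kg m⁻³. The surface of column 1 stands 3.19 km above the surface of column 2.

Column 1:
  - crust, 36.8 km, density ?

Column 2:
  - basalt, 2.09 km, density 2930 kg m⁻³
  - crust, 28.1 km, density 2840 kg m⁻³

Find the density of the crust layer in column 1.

Take the compensation level at the base of the deeper column (depth z_c below the surface of column 1) and equate Σ ρ_i t_i down to z_c; mantle fills any gap and the z_c terms cancel.
Column 1: 36.8×ρ + (z_c − 36.8)×3390
Column 2: 3.19×0 + 2.09×2930 + 28.1×2840 + (z_c − 3.19 − 30.19)×3390
The z_c×3390 term appears on both sides and cancels. Collect the known terms of each column as K = Σ(ρt)_known − 3390 × (depth of known layers): K_1 = 0 − 3390×36.8 = −124752; K_2 = 85927.7 − 3390×(3.19 + 30.19) = −27230.5.
Balance: K_1 + 36.8×ρ = K_2, so ρ = (K_2 − K_1)/36.8 = 97521.5/36.8 = 2650 kg m⁻³.

2650 kg m⁻³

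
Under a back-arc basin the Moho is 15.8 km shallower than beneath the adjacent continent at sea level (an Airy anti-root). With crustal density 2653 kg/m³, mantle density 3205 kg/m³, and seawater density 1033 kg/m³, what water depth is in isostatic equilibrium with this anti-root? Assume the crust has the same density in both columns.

5.38 km

Replacing a thickness d of crust by seawater at the top must be balanced by replacing crust with mantle at the base: d (ρ_c − ρ_w) = a (ρ_m − ρ_c).
d = a (ρ_m − ρ_c)/(ρ_c − ρ_w) = 15.8 km × 552/1620 = 5.38 km.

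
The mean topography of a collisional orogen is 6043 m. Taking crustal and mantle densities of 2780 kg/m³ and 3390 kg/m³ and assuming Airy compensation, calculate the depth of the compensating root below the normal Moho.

Balancing pressure at the compensation depth: the weight of the topography is balanced by the buoyancy of the root, ρ_c h = (ρ_m − ρ_c) r.
r = h · ρ_c / (ρ_m − ρ_c) = 6043 m × 2780 / (3390 − 2780) = 27500 m.

27500 m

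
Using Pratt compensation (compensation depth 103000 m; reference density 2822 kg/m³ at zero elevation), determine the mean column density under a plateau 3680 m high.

2720 kg/m³

Pratt balance: ρ_ref D = ρ (D + h).
ρ = ρ_ref D/(D + h) = 2822 × 103000 m/(103000 m + 3680 m) = 2720 kg/m³.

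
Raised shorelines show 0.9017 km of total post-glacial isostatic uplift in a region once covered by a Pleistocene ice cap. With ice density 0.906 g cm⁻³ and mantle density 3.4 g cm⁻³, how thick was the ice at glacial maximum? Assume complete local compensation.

3.38 km

u = t ρ_ice/ρ_m → t = u ρ_m/ρ_ice = 0.9017 km × 3.4/0.906 = 3.38 km.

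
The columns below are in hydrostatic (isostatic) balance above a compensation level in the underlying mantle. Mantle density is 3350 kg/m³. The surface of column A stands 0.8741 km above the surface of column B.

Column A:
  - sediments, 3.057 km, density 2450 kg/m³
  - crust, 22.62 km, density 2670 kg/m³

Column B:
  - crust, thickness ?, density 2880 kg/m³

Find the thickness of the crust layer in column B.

32.4 km

Take the compensation level at the base of the deeper column (depth z_c below the surface of column A) and equate Σ ρ_i t_i down to z_c; mantle fills any gap and the z_c terms cancel.
Column A: 3.057×2450 + 22.62×2670 + (z_c − 25.677)×3350
Column B: 0.8741×0 + x×2880 + (z_c − 0.8741 − 0 − x)×3350
The z_c×3350 term appears on both sides and cancels. Collect the known terms of each column as K = Σ(ρt)_known − 3350 × (depth of known layers): K_A = 67885.05 − 3350×25.677 = −18132.9; K_B = 0 − 3350×(0.8741 + 0) = −2928.235.
Balance: K_A = K_B − x×(3350 − 2880), so x = (K_B − K_A)/(3350 − 2880) = 15204.7/470 = 32.4 km.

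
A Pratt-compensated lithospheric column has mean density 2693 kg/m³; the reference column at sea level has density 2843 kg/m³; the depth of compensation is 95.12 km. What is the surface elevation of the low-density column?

5.3 km

ρ_ref D = ρ (D + h) → h = D (ρ_ref − ρ)/ρ.
h = 95.12 km × (2843 − 2693)/2693 = 5.3 km.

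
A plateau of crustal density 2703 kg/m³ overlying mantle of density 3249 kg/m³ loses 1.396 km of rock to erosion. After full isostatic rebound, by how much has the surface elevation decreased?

Rebound u = e ρ_c/ρ_m = 1.396 km × 2703/3249 = 1.161 km.
Net surface drop = e − u = 1.396 km − 1.161 km = e (ρ_m − ρ_c)/ρ_m = 0.235 km.

0.235 km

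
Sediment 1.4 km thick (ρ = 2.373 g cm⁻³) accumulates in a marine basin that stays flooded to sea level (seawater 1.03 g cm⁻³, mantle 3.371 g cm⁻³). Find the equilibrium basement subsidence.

Submarine loading: the sediment displaces seawater, and the subsidence is in turn flooded, so s (ρ_m − ρ_w) = t (ρ_sed − ρ_w).
s = 1.4 km × (2.373 − 1.03) / (3.371 − 1.03) = 0.803 km.

0.803 km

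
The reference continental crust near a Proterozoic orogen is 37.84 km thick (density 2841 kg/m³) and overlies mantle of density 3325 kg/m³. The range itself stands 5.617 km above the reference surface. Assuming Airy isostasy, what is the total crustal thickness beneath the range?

Root depth r = h ρ_c / (ρ_m − ρ_c) = 5.617 km × 2841 / 484 = 32.97 km.
Total thickness = T + h + r = 37.84 km + 5.617 km + 32.97 km = 76.4 km.

76.4 km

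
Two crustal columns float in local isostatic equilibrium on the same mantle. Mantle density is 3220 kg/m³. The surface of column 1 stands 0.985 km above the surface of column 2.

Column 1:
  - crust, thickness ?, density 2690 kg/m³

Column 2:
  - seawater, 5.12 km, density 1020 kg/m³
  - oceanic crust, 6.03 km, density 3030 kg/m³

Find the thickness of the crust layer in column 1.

Take the compensation level at the base of the deeper column (depth z_c below the surface of column 1) and equate Σ ρ_i t_i down to z_c; mantle fills any gap and the z_c terms cancel.
Column 1: x×2690 + (z_c − 0 − x)×3220
Column 2: 0.985×0 + 5.12×1020 + 6.03×3030 + (z_c − 0.985 − 11.15)×3220
The z_c×3220 term appears on both sides and cancels. Collect the known terms of each column as K = Σ(ρt)_known − 3220 × (depth of known layers): K_1 = 0 − 3220×0 = 0; K_2 = 23493.3 − 3220×(0.985 + 11.15) = −15581.4.
Balance: K_1 − x×(3220 − 2690) = K_2, so x = (K_1 − K_2)/(3220 − 2690) = 15581.4/530 = 29.4 km.

29.4 km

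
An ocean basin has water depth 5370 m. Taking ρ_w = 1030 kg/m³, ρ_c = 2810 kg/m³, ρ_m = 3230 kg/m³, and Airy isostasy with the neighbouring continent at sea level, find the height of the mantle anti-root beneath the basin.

By Archimedes' principle applied to the lithosphere: replacing crust with seawater at the top is compensated by replacing crust with mantle at the base: d (ρ_c − ρ_w) = a (ρ_m − ρ_c).
a = d (ρ_c − ρ_w)/(ρ_m − ρ_c) = 5370 m × 1780/420 = 22800 m.

22800 m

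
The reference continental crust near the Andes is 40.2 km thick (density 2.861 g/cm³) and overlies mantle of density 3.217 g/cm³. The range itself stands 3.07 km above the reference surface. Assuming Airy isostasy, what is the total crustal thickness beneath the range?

Root depth r = h ρ_c / (ρ_m − ρ_c) = 3.07 km × 2.861 / 0.356 = 24.67 km.
Total thickness = T + h + r = 40.2 km + 3.07 km + 24.67 km = 67.9 km.

67.9 km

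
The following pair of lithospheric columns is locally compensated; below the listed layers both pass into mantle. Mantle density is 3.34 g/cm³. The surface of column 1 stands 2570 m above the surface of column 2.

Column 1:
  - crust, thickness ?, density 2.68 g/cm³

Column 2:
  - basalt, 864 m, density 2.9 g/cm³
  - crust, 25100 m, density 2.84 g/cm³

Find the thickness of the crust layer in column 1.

32600 m

Take the compensation level at the base of the deeper column (depth z_c below the surface of column 1) and equate Σ ρ_i t_i down to z_c; mantle fills any gap and the z_c terms cancel.
Column 1: x×2.68 + (z_c − 0 − x)×3.34
Column 2: 2570×0 + 864×2.9 + 25100×2.84 + (z_c − 2570 − 25964)×3.34
The z_c×3.34 term appears on both sides and cancels. Collect the known terms of each column as K = Σ(ρt)_known − 3.34 × (depth of known layers): K_1 = 0 − 3.34×0 = 0; K_2 = 73789.6 − 3.34×(2570 + 25964) = −21513.96.
Balance: K_1 − x×(3.34 − 2.68) = K_2, so x = (K_1 − K_2)/(3.34 − 2.68) = 21514/0.66 = 32600 m.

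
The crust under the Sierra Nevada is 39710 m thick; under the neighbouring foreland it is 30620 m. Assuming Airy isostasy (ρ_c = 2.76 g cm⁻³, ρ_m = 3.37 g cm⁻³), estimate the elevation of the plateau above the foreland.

1650 m

Excess crust Δ = 39710 m − 30620 m = 9090 m, split between elevation h and root r with h + r = Δ.
Airy balance ρ_c h = (ρ_m − ρ_c) r gives r = h ρ_c/(ρ_m − ρ_c), so h (1 + ρ_c/(ρ_m − ρ_c)) = Δ, i.e. h = Δ (ρ_m − ρ_c)/ρ_m.
h = 9090 m × 0.61/3.37 = 1650 m.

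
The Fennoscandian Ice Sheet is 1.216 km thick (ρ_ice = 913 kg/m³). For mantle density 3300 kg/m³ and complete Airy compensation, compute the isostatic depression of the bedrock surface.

0.336 km

In Airy isostatic equilibrium: the ice load ρ_ice t is balanced by mantle displaced below, ρ_m s.
s = t ρ_ice / ρ_m = 1.216 km × 913/3300 = 0.336 km.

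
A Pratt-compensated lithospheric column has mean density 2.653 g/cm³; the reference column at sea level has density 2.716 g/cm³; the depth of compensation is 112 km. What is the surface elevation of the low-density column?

2.66 km

ρ_ref D = ρ (D + h) → h = D (ρ_ref − ρ)/ρ.
h = 112 km × (2.716 − 2.653)/2.653 = 2.66 km.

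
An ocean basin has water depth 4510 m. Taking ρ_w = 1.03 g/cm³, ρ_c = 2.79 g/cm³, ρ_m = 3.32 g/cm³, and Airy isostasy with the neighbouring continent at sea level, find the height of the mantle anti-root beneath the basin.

15000 m

For local isostatic compensation: replacing crust with seawater at the top is compensated by replacing crust with mantle at the base: d (ρ_c − ρ_w) = a (ρ_m − ρ_c).
a = d (ρ_c − ρ_w)/(ρ_m − ρ_c) = 4510 m × 1.76/0.53 = 15000 m.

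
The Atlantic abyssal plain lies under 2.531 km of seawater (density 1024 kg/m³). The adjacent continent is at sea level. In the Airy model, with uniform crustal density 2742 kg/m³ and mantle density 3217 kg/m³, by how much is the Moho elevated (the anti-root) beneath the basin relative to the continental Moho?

Balancing pressure at the compensation depth: replacing crust with seawater at the top is compensated by replacing crust with mantle at the base: d (ρ_c − ρ_w) = a (ρ_m − ρ_c).
a = d (ρ_c − ρ_w)/(ρ_m − ρ_c) = 2.531 km × 1718/475 = 9.15 km.

9.15 km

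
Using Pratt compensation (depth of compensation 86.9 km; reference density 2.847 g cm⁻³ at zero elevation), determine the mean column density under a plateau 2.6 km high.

2.76 g cm⁻³

Pratt balance: ρ_ref D = ρ (D + h).
ρ = ρ_ref D/(D + h) = 2.847 × 86.9 km/(86.9 km + 2.6 km) = 2.76 g cm⁻³.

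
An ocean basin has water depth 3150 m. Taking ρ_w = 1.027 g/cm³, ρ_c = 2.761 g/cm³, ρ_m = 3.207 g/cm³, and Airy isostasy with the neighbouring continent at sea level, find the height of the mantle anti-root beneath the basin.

12200 m

Isostatic balance requires: replacing crust with seawater at the top is compensated by replacing crust with mantle at the base: d (ρ_c − ρ_w) = a (ρ_m − ρ_c).
a = d (ρ_c − ρ_w)/(ρ_m − ρ_c) = 3150 m × 1.734/0.446 = 12200 m.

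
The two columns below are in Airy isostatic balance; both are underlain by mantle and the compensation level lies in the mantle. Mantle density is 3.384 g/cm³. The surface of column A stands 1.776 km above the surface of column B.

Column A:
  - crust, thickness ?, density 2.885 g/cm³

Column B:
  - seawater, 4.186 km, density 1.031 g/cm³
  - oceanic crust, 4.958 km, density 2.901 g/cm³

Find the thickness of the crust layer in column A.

36.6 km

Take the compensation level at the base of the deeper column (depth z_c below the surface of column A) and equate Σ ρ_i t_i down to z_c; mantle fills any gap and the z_c terms cancel.
Column A: x×2.885 + (z_c − 0 − x)×3.384
Column B: 1.776×0 + 4.186×1.031 + 4.958×2.901 + (z_c − 1.776 − 9.144)×3.384
The z_c×3.384 term appears on both sides and cancels. Collect the known terms of each column as K = Σ(ρt)_known − 3.384 × (depth of known layers): K_A = 0 − 3.384×0 = 0; K_B = 18.698924 − 3.384×(1.776 + 9.144) = −18.254356.
Balance: K_A − x×(3.384 − 2.885) = K_B, so x = (K_A − K_B)/(3.384 − 2.885) = 18.2544/0.499 = 36.6 km.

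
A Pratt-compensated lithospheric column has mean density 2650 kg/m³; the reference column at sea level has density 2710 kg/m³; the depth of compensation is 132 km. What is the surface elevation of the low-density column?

2.99 km

ρ_ref D = ρ (D + h) → h = D (ρ_ref − ρ)/ρ.
h = 132 km × (2710 − 2650)/2650 = 2.99 km.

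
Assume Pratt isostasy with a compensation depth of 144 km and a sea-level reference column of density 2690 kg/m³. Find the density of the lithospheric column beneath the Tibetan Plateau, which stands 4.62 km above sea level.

Pratt balance: ρ_ref D = ρ (D + h).
ρ = ρ_ref D/(D + h) = 2690 × 144 km/(144 km + 4.62 km) = 2610 kg/m³.

2610 kg/m³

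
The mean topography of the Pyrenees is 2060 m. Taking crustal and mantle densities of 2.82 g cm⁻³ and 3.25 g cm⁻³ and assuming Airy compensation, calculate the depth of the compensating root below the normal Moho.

13500 m

For local isostatic compensation: the weight of the topography is balanced by the buoyancy of the root, ρ_c h = (ρ_m − ρ_c) r.
r = h · ρ_c / (ρ_m − ρ_c) = 2060 m × 2.82 / (3.25 − 2.82) = 13500 m.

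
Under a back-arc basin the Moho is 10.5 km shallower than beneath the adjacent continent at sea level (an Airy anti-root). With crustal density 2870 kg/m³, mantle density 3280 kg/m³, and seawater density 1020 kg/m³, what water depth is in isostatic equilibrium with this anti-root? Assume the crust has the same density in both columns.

2.33 km

Replacing a thickness d of crust by seawater at the top must be balanced by replacing crust with mantle at the base: d (ρ_c − ρ_w) = a (ρ_m − ρ_c).
d = a (ρ_m − ρ_c)/(ρ_c − ρ_w) = 10.5 km × 410/1850 = 2.33 km.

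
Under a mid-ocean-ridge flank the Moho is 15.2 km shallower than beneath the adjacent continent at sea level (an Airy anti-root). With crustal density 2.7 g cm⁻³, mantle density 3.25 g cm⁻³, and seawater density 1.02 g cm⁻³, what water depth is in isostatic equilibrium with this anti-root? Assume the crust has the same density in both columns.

Replacing a thickness d of crust by seawater at the top must be balanced by replacing crust with mantle at the base: d (ρ_c − ρ_w) = a (ρ_m − ρ_c).
d = a (ρ_m − ρ_c)/(ρ_c − ρ_w) = 15.2 km × 0.55/1.68 = 4.98 km.

4.98 km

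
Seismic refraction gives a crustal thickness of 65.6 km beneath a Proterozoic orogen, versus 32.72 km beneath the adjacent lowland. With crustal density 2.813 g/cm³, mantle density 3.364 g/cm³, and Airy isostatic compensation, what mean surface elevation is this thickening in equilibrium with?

5.39 km

Excess crust Δ = 65.6 km − 32.72 km = 32.88 km, split between elevation h and root r with h + r = Δ.
Airy balance ρ_c h = (ρ_m − ρ_c) r gives r = h ρ_c/(ρ_m − ρ_c), so h (1 + ρ_c/(ρ_m − ρ_c)) = Δ, i.e. h = Δ (ρ_m − ρ_c)/ρ_m.
h = 32.88 km × 0.551/3.364 = 5.39 km.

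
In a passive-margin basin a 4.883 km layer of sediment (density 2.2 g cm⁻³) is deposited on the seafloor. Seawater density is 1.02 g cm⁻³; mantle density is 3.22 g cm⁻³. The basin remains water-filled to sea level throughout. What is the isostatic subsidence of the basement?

2.62 km

Submarine loading: the sediment displaces seawater, and the subsidence is in turn flooded, so s (ρ_m − ρ_w) = t (ρ_sed − ρ_w).
s = 4.883 km × (2.2 − 1.02) / (3.22 − 1.02) = 2.62 km.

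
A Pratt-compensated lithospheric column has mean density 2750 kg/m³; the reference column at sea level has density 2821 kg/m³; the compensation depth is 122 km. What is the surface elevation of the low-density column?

ρ_ref D = ρ (D + h) → h = D (ρ_ref − ρ)/ρ.
h = 122 km × (2821 − 2750)/2750 = 3.15 km.

3.15 km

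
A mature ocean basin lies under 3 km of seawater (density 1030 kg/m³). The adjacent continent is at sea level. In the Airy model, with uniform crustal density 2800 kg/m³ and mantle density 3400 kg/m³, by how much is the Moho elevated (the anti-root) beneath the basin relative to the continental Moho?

Balancing pressure at the compensation depth: replacing crust with seawater at the top is compensated by replacing crust with mantle at the base: d (ρ_c − ρ_w) = a (ρ_m − ρ_c).
a = d (ρ_c − ρ_w)/(ρ_m − ρ_c) = 3 km × 1770/600 = 8.85 km.

8.85 km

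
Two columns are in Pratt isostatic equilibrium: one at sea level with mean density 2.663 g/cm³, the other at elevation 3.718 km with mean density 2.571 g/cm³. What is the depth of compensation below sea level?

ρ_ref D = ρ (D + h) → D (ρ_ref − ρ) = ρ h.
D = ρ h/(ρ_ref − ρ) = 2.571 × 3.718 km/(2.663 − 2.571) = 104 km.

104 km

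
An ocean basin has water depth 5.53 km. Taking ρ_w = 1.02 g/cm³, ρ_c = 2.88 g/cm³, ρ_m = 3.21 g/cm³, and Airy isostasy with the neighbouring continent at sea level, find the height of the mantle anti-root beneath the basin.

31.2 km

In Airy isostatic equilibrium: replacing crust with seawater at the top is compensated by replacing crust with mantle at the base: d (ρ_c − ρ_w) = a (ρ_m − ρ_c).
a = d (ρ_c − ρ_w)/(ρ_m − ρ_c) = 5.53 km × 1.86/0.33 = 31.2 km.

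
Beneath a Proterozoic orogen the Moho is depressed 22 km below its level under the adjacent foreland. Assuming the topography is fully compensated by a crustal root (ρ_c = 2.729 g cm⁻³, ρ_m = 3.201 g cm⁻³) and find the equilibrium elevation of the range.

3.81 km

For local isostatic compensation: ρ_c h = (ρ_m − ρ_c) r.
h = r (ρ_m − ρ_c) / ρ_c = 22 km × (3.201 − 2.729) / 2.729 = 3.81 km.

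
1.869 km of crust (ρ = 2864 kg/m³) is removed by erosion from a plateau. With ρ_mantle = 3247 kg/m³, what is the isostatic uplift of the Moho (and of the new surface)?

Unloading: uplift u = e ρ_c/ρ_m = 1.869 km × 2864/3247 = 1.65 km.

1.65 km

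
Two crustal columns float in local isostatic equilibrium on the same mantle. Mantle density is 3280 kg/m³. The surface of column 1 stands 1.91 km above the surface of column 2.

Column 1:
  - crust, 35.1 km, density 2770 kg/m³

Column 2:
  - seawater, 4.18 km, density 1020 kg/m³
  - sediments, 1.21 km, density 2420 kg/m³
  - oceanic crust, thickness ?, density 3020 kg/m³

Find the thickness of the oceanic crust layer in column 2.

Take the compensation level at the base of the deeper column (depth z_c below the surface of column 1) and equate Σ ρ_i t_i down to z_c; mantle fills any gap and the z_c terms cancel.
Column 1: 35.1×2770 + (z_c − 35.1)×3280
Column 2: 1.91×0 + 4.18×1020 + 1.21×2420 + x×3020 + (z_c − 1.91 − 5.39 − x)×3280
The z_c×3280 term appears on both sides and cancels. Collect the known terms of each column as K = Σ(ρt)_known − 3280 × (depth of known layers): K_1 = 97227 − 3280×35.1 = −17901; K_2 = 7191.8 − 3280×(1.91 + 5.39) = −16752.2.
Balance: K_1 = K_2 − x×(3280 − 3020), so x = (K_2 − K_1)/(3280 − 3020) = 1148.8/260 = 4.42 km.

4.42 km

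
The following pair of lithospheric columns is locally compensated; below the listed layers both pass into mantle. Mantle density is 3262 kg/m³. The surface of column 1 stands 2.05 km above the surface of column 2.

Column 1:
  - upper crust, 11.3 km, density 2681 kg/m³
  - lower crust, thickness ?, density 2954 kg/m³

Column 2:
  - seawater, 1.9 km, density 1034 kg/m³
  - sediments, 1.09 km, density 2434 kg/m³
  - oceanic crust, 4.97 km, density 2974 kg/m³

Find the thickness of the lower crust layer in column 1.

Take the compensation level at the base of the deeper column (depth z_c below the surface of column 1) and equate Σ ρ_i t_i down to z_c; mantle fills any gap and the z_c terms cancel.
Column 1: 11.3×2681 + x×2954 + (z_c − 11.3 − x)×3262
Column 2: 2.05×0 + 1.9×1034 + 1.09×2434 + 4.97×2974 + (z_c − 2.05 − 7.96)×3262
The z_c×3262 term appears on both sides and cancels. Collect the known terms of each column as K = Σ(ρt)_known − 3262 × (depth of known layers): K_1 = 30295.3 − 3262×11.3 = −6565.3; K_2 = 19398.44 − 3262×(2.05 + 7.96) = −13254.18.
Balance: K_1 − x×(3262 − 2954) = K_2, so x = (K_1 − K_2)/(3262 − 2954) = 6688.88/308 = 21.7 km.

21.7 km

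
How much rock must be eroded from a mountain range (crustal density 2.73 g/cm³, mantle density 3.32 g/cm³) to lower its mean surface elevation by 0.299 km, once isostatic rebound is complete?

1.68 km

Net drop Δ = e − u = e − e ρ_c/ρ_m = e (ρ_m − ρ_c)/ρ_m.
e = Δ ρ_m/(ρ_m − ρ_c) = 0.299 km × 3.32/0.59 = 1.68 km.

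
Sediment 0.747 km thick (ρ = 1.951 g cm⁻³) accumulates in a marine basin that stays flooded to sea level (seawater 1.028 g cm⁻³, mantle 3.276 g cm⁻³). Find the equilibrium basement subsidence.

0.307 km

Submarine loading: the sediment displaces seawater, and the subsidence is in turn flooded, so s (ρ_m − ρ_w) = t (ρ_sed − ρ_w).
s = 0.747 km × (1.951 − 1.028) / (3.276 − 1.028) = 0.307 km.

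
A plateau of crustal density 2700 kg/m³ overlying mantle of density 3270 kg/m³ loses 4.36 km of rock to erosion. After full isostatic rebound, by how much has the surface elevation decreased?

0.76 km

Rebound u = e ρ_c/ρ_m = 4.36 km × 2700/3270 = 3.6 km.
Net surface drop = e − u = 4.36 km − 3.6 km = e (ρ_m − ρ_c)/ρ_m = 0.76 km.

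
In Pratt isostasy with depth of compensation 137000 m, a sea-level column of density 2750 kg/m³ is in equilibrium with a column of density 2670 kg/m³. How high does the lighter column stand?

ρ_ref D = ρ (D + h) → h = D (ρ_ref − ρ)/ρ.
h = 137000 m × (2750 − 2670)/2670 = 4100 m.

4100 m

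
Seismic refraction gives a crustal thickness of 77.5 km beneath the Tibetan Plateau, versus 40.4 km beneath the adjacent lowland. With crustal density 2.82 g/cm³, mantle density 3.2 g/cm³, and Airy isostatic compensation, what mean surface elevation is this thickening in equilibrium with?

Excess crust Δ = 77.5 km − 40.4 km = 37.1 km, split between elevation h and root r with h + r = Δ.
Airy balance ρ_c h = (ρ_m − ρ_c) r gives r = h ρ_c/(ρ_m − ρ_c), so h (1 + ρ_c/(ρ_m − ρ_c)) = Δ, i.e. h = Δ (ρ_m − ρ_c)/ρ_m.
h = 37.1 km × 0.38/3.2 = 4.41 km.

4.41 km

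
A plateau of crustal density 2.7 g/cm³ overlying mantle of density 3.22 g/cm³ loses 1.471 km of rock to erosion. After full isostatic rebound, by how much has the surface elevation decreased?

0.238 km

Rebound u = e ρ_c/ρ_m = 1.471 km × 2.7/3.22 = 1.233 km.
Net surface drop = e − u = 1.471 km − 1.233 km = e (ρ_m − ρ_c)/ρ_m = 0.238 km.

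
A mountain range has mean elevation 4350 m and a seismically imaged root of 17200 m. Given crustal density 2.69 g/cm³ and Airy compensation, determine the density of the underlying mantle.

Airy balance: ρ_c h = (ρ_m − ρ_c) r → ρ_m = ρ_c (1 + h/r).
ρ_m = 2.69 × (1 + 4350 m/17200 m) = 3.37 g/cm³.

3.37 g/cm³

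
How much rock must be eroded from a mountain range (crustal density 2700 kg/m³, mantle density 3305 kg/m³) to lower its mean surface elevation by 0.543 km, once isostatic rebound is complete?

Net drop Δ = e − u = e − e ρ_c/ρ_m = e (ρ_m − ρ_c)/ρ_m.
e = Δ ρ_m/(ρ_m − ρ_c) = 0.543 km × 3305/605 = 2.97 km.

2.97 km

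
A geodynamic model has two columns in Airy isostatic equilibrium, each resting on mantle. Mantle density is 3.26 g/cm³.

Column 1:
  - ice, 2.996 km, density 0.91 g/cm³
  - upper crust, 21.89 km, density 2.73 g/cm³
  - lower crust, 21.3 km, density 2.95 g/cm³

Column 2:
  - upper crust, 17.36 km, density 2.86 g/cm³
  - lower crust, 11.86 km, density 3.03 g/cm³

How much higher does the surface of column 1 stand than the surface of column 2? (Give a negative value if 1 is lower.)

For any compensation level in the mantle, the mantle terms cancel and isostasy reduces to e = (Σt_1 − Σt_2) − (Σ(ρt)_1 − Σ(ρt)_2) / ρ_m.
Σt_1 = 46.186 km; Σt_2 = 29.22 km; Σ(ρt)_1 = 125.32106; Σ(ρt)_2 = 85.5854 (in km·g/cm³).
e = (46.186 − 29.22) − (125.32106 − 85.5854) / 3.26 = 4.78 km.

4.78 km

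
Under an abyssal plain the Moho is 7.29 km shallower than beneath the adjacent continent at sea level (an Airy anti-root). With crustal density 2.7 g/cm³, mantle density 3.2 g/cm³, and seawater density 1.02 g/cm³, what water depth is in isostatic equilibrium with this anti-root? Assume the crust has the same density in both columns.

Replacing a thickness d of crust by seawater at the top must be balanced by replacing crust with mantle at the base: d (ρ_c − ρ_w) = a (ρ_m − ρ_c).
d = a (ρ_m − ρ_c)/(ρ_c − ρ_w) = 7.29 km × 0.5/1.68 = 2.17 km.

2.17 km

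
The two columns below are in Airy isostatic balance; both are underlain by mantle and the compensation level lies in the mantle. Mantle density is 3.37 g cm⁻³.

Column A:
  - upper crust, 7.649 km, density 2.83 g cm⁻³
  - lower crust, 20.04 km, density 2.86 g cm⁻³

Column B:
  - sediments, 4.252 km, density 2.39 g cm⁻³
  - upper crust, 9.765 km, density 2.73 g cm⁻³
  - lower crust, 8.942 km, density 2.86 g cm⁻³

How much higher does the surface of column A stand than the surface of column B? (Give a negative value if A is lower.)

For any compensation level in the mantle, the mantle terms cancel and isostasy reduces to e = (Σt_A − Σt_B) − (Σ(ρt)_A − Σ(ρt)_B) / ρ_m.
Σt_A = 27.689 km; Σt_B = 22.959 km; Σ(ρt)_A = 78.96107; Σ(ρt)_B = 62.39485 (in km·g cm⁻³).
e = (27.689 − 22.959) − (78.96107 − 62.39485) / 3.37 = −0.186 km.

−0.186 km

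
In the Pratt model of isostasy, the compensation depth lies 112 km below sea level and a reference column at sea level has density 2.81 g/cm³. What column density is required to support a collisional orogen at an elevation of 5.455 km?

Pratt balance: ρ_ref D = ρ (D + h).
ρ = ρ_ref D/(D + h) = 2.81 × 112 km/(112 km + 5.455 km) = 2.68 g/cm³.

2.68 g/cm³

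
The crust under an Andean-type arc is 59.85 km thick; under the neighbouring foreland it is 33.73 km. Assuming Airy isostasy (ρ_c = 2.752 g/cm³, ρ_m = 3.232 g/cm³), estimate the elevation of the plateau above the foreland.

3.88 km

Excess crust Δ = 59.85 km − 33.73 km = 26.12 km, split between elevation h and root r with h + r = Δ.
Airy balance ρ_c h = (ρ_m − ρ_c) r gives r = h ρ_c/(ρ_m − ρ_c), so h (1 + ρ_c/(ρ_m − ρ_c)) = Δ, i.e. h = Δ (ρ_m − ρ_c)/ρ_m.
h = 26.12 km × 0.48/3.232 = 3.88 km.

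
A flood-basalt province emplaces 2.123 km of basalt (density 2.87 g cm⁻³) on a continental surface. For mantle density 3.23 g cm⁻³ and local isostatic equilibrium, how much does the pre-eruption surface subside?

1.89 km

Subaerial loading: s = t ρ_load / ρ_m.
s = 2.123 km × 2.87/3.23 = 1.89 km.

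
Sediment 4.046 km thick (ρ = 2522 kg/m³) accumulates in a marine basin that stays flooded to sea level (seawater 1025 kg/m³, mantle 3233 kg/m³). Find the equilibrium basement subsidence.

Submarine loading: the sediment displaces seawater, and the subsidence is in turn flooded, so s (ρ_m − ρ_w) = t (ρ_sed − ρ_w).
s = 4.046 km × (2522 − 1025) / (3233 − 1025) = 2.74 km.

2.74 km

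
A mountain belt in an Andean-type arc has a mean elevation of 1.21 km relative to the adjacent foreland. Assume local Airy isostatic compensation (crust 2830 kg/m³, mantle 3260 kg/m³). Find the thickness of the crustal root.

7.96 km

In Airy isostatic equilibrium: the weight of the topography is balanced by the buoyancy of the root, ρ_c h = (ρ_m − ρ_c) r.
r = h · ρ_c / (ρ_m − ρ_c) = 1.21 km × 2830 / (3260 − 2830) = 7.96 km.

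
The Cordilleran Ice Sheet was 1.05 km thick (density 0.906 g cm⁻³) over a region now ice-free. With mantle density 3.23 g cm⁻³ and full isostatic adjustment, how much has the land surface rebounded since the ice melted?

0.295 km

Removing the load lets mantle flow back in; uplift u satisfies ρ_ice t = ρ_m u.
u = t ρ_ice/ρ_m = 1.05 km × 0.906/3.23 = 0.295 km.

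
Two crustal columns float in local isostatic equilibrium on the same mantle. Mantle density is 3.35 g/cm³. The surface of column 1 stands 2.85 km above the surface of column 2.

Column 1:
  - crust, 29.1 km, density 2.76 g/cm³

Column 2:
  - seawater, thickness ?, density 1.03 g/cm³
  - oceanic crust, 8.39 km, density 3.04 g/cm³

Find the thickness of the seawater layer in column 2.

Take the compensation level at the base of the deeper column (depth z_c below the surface of column 1) and equate Σ ρ_i t_i down to z_c; mantle fills any gap and the z_c terms cancel.
Column 1: 29.1×2.76 + (z_c − 29.1)×3.35
Column 2: 2.85×0 + x×1.03 + 8.39×3.04 + (z_c − 2.85 − 8.39 − x)×3.35
The z_c×3.35 term appears on both sides and cancels. Collect the known terms of each column as K = Σ(ρt)_known − 3.35 × (depth of known layers): K_1 = 80.316 − 3.35×29.1 = −17.169; K_2 = 25.5056 − 3.35×(2.85 + 8.39) = −12.1484.
Balance: K_1 = K_2 − x×(3.35 − 1.03), so x = (K_2 − K_1)/(3.35 − 1.03) = 5.0206/2.32 = 2.16 km.

2.16 km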